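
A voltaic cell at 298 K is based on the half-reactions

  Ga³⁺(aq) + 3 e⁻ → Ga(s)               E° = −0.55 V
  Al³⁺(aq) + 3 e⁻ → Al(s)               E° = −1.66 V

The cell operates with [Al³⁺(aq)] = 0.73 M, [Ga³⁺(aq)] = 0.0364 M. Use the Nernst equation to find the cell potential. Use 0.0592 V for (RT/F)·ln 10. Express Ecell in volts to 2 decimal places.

Ga³⁺/Ga is reduced (cathode, E° = −0.55 V) and Al³⁺/Al is oxidized (anode).
E°cell = E°cat − E°an = −0.55 − (−1.66) = +1.11 V; n = 3.
Balancing gives Ga³⁺(aq) + Al(s) → Ga(s) + Al³⁺(aq); hence Q = [Al³⁺(aq)] / [Ga³⁺(aq)] = 20.1 (log Q = 1.302).
Applying E = E° − (RT ln10/nF)·log Q gives +1.11 − (0.0592/3)(1.302) = +1.08 V.

+1.08 V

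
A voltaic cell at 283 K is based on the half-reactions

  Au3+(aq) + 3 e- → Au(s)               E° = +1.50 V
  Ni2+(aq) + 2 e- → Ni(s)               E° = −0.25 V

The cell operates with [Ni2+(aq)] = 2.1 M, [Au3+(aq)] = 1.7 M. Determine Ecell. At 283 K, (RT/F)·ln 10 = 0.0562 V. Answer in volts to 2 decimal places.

Au³⁺/Au is reduced (cathode, E° = +1.50 V) and Ni²⁺/Ni is oxidized (anode).
The standard potential is +1.50 − (−0.25) = +1.75 V and the balanced reaction transfers n = 6 electrons.
The balanced reaction is 2 Au3+(aq) + 3 Ni(s) → 2 Au(s) + 3 Ni2+(aq), so Q = [Ni2+(aq)]^3 / [Au3+(aq)]^2 = 3.2 and log Q = 0.506.
Applying E = E° − (RT ln10/nF)·log Q gives +1.75 − (0.0562/6)(0.506) = +1.75 V.

+1.75 V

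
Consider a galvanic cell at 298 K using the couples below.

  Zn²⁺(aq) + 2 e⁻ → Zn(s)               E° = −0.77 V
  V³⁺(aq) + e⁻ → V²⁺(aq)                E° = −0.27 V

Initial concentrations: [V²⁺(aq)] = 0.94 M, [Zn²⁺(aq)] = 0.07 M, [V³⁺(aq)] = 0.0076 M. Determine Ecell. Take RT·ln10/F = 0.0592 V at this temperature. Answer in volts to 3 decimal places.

+0.410 V

Since E°(V³⁺/V²⁺) > E°(Zn²⁺/Zn), V³⁺/V²⁺ serves as the cathode.
E°cell = −0.27 − (−0.77) = +0.50 V, with n = 2 electrons transferred.
For the overall reaction 2 V³⁺(aq) + Zn(s) → 2 V²⁺(aq) + Zn²⁺(aq), Q = ([V²⁺(aq)]^2·[Zn²⁺(aq)]) / [V³⁺(aq)]^2 = 1.07×10^3, giving log Q = 3.030.
E = E° − (0.0592/n)·log Q = +0.50 − (0.0592/2)(3.030) = +0.410 V.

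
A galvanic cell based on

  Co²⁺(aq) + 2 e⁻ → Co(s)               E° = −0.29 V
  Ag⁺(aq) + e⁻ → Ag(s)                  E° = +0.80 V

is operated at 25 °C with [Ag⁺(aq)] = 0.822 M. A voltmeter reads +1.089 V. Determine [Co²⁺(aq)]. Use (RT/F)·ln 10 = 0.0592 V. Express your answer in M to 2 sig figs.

0.73 M

With Ag⁺/Ag at the cathode and Co²⁺/Co at the anode, E°cell = +0.80 − (−0.29) = +1.09 V (n = 2).
From the Nernst equation, log Q = n(E° − E)/0.0592 = 2·(+1.09 − (+1.089))/0.0592 = 0.034.
Balancing electrons gives 2 Ag⁺(aq) + Co(s) → 2 Ag(s) + Co²⁺(aq); thus Q = [Co²⁺(aq)] / [Ag⁺(aq)]^2.
Substituting the known concentrations and solving, log [Co²⁺(aq)] = −0.136 and [Co²⁺(aq)] = 0.73 M.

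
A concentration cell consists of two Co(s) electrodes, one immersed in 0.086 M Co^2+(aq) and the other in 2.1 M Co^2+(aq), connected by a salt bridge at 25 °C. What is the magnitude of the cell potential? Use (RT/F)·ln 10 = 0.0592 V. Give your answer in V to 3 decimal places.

For a concentration cell E°cell = 0, since both electrodes use the same couple.
The compartment with the higher Co^2+(aq) concentration (2.1 M) acts as the cathode; ions are reduced there and produced at the dilute (0.086 M) anode.
With n = 2, Ecell = −(0.0592/2)·log([dilute]/[conc]) = −(0.0592/2)·log(0.086/2.1) = +0.041 V.

0.041 V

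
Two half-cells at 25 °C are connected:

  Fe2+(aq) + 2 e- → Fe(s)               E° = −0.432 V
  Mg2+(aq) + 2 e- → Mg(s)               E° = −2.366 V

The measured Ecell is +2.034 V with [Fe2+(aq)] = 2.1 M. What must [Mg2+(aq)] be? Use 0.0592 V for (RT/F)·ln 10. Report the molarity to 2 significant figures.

0.00088 M

Fe²⁺/Fe is the cathode (higher E°); E°cell = −0.432 − (−2.366) = +1.934 V with n = 2.
Rearranging E = E° − (0.0592/n)·log Q gives log Q = 2(+1.934 − (+2.034))/0.0592 = −3.378.
For Fe2+(aq) + Mg(s) → Fe(s) + Mg2+(aq), the reaction quotient is Q = [Mg2+(aq)] / [Fe2+(aq)].
Isolating [Mg2+(aq)] in Q = 10^{−3.378} yields log [Mg2+(aq)] = −3.056, i.e. 0.00088 M.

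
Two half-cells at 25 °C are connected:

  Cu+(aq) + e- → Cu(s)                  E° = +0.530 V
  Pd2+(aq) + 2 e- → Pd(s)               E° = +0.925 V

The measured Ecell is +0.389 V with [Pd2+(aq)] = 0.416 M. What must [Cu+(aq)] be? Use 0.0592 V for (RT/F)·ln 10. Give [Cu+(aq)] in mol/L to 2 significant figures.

0.81 M

Pd²⁺/Pd is the cathode (higher E°); E°cell = +0.925 − (+0.530) = +0.395 V with n = 2.
Since E = E° − (0.0592/n)·log Q, log Q = n(E° − E)/0.0592 = 0.203.
The balanced reaction is Pd2+(aq) + 2 Cu(s) → Pd(s) + 2 Cu+(aq), so Q = [Cu+(aq)]^2 / [Pd2+(aq)].
Substituting the known concentrations and solving, log [Cu+(aq)] = −0.089 and [Cu+(aq)] = 0.81 M.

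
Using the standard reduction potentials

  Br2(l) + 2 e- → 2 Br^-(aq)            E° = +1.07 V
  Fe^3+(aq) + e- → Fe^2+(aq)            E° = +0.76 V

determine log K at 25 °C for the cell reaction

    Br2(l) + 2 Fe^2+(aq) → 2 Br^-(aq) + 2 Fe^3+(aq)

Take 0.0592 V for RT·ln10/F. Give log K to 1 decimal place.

log K = 10.5

The Br₂/Br⁻ couple is reduced (cathode); E°cell = +1.07 − (+0.76) = +0.31 V with n = 2.
At equilibrium E = 0, so log K = nE°cell / 0.0592 = (2)(+0.31) / 0.0592 = 10.5.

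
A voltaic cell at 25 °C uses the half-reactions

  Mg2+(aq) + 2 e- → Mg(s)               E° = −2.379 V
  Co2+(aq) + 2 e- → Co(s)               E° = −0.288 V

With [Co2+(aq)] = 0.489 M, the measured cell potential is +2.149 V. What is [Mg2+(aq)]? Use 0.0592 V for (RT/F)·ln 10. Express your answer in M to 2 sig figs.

0.0054 M

The Co²⁺/Co couple has the larger reduction potential, so it is the cathode: E°cell = −0.288 − (−2.379) = +2.091 V and n = 2.
From the Nernst equation, log Q = n(E° − E)/0.0592 = 2·(+2.091 − (+2.149))/0.0592 = −1.959.
The balanced reaction is Co2+(aq) + Mg(s) → Co(s) + Mg2+(aq), so Q = [Mg2+(aq)] / [Co2+(aq)].
Solving for the unknown gives log [Mg2+(aq)] = −2.270, so [Mg2+(aq)] ≈ 0.0054 M.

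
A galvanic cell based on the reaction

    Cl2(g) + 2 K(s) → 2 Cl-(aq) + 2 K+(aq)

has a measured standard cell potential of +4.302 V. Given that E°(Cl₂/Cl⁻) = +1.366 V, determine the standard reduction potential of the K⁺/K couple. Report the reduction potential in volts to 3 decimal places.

In the reaction as written the Cl₂/Cl⁻ couple is reduced (cathode) and K⁺/K is oxidized (anode), so E°cell = E°(Cl₂/Cl⁻) − E°(K⁺/K).
E°(K⁺/K) = E°(cathode) − E°cell = +1.366 − (+4.302) = −2.936 V.

−2.936 V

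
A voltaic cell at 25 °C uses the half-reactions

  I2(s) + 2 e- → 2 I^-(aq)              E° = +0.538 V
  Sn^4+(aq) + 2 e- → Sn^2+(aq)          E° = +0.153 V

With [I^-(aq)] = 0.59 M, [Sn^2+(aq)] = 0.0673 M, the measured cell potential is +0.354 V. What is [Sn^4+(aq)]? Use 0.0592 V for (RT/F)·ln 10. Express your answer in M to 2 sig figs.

2.2 M

With I₂/I⁻ at the cathode and Sn⁴⁺/Sn²⁺ at the anode, E°cell = +0.538 − (+0.153) = +0.385 V (n = 2).
Since E = E° − (0.0592/n)·log Q, log Q = n(E° − E)/0.0592 = 1.047.
For I2(s) + Sn^2+(aq) → 2 I^-(aq) + Sn^4+(aq), the reaction quotient is Q = ([I^-(aq)]^2·[Sn^4+(aq)]) / [Sn^2+(aq)].
Solving for the unknown gives log [Sn^4+(aq)] = 0.333, so [Sn^4+(aq)] ≈ 2.2 M.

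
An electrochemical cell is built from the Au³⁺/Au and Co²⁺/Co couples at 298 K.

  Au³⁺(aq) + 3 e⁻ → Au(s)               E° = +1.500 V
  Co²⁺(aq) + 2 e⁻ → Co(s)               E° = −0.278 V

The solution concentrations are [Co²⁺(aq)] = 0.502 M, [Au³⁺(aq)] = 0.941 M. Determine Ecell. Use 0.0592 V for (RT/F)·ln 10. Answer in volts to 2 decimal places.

+1.79 V

Since E°(Au³⁺/Au) > E°(Co²⁺/Co), Au³⁺/Au serves as the cathode.
The standard potential is +1.500 − (−0.278) = +1.778 V and the balanced reaction transfers n = 6 electrons.
For the overall reaction 2 Au³⁺(aq) + 3 Co(s) → 2 Au(s) + 3 Co²⁺(aq), Q = [Co²⁺(aq)]^3 / [Au³⁺(aq)]^2 = 0.143, giving log Q = −0.845.
E = E° − (0.0592/n)·log Q = +1.778 − (0.0592/6)(−0.845) = +1.79 V.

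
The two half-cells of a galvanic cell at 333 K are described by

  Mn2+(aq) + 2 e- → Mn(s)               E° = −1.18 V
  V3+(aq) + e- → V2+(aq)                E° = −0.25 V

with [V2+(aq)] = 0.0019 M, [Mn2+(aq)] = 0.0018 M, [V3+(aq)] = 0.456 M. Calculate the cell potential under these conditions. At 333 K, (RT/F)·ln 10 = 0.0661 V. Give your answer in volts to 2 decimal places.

V³⁺/V²⁺ is reduced (cathode, E° = −0.25 V) and Mn²⁺/Mn is oxidized (anode).
E°cell = E°cat − E°an = −0.25 − (−1.18) = +0.93 V; n = 2.
For the overall reaction 2 V3+(aq) + Mn(s) → 2 V2+(aq) + Mn2+(aq), Q = ([V2+(aq)]^2·[Mn2+(aq)]) / [V3+(aq)]^2 = 3.12×10^−8, giving log Q = −7.505.
E = E° − (0.0661/n)·log Q = +0.93 − (0.0661/2)(−7.505) = +1.18 V.

+1.18 V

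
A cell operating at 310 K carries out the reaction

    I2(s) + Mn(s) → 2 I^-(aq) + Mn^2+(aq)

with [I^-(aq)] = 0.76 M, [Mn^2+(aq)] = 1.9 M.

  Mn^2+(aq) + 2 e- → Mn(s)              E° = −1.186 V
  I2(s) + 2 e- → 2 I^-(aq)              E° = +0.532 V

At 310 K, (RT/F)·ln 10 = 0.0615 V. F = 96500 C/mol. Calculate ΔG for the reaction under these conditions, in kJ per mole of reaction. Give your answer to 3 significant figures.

The standard cell potential is +0.532 − (−1.186) = +1.718 V, with n = 2 electrons in the balanced equation.
The reaction quotient is [I^-(aq)]^2·[Mn^2+(aq)] = 1.1; by Nernst, E = +1.718 − (0.0615/2)(0.040) = +1.7168 V.
Then ΔG = −nFE = −2 × 96500 × +1.7168 J/mol = −331 kJ/mol.

−331 kJ/mol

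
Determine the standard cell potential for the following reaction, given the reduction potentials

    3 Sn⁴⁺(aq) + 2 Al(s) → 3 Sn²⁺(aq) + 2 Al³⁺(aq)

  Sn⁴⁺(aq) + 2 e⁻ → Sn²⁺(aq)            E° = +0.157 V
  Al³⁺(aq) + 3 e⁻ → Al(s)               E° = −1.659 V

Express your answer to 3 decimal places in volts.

Sn⁴⁺(aq) gains electrons, so the Sn⁴⁺/Sn²⁺ couple is the cathode; the Al³⁺/Al couple is the anode.
E°cell = E°(cathode) − E°(anode) = +0.157 − (−1.659) = +1.816 V.
The positive value indicates the reaction is spontaneous as written.

+1.816 V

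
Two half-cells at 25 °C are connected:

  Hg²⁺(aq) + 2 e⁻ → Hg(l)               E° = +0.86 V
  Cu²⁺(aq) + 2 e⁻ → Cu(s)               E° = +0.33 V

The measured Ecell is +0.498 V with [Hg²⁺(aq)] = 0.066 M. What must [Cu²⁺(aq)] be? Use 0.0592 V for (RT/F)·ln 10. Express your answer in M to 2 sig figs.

0.80 M

With Hg²⁺/Hg at the cathode and Cu²⁺/Cu at the anode, E°cell = +0.86 − (+0.33) = +0.53 V (n = 2).
Rearranging E = E° − (0.0592/n)·log Q gives log Q = 2(+0.53 − (+0.498))/0.0592 = 1.081.
For Hg²⁺(aq) + Cu(s) → Hg(l) + Cu²⁺(aq), the reaction quotient is Q = [Cu²⁺(aq)] / [Hg²⁺(aq)].
Substituting the known concentrations and solving, log [Cu²⁺(aq)] = −0.099 and [Cu²⁺(aq)] = 0.80 M.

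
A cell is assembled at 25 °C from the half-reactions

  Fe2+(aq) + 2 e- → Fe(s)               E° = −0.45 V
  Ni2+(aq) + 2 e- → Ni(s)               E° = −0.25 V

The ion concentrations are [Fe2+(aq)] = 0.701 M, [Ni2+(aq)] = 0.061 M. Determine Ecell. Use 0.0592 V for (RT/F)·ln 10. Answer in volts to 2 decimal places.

+0.17 V

Ni²⁺/Ni is reduced (cathode, E° = −0.25 V) and Fe²⁺/Fe is oxidized (anode).
The standard potential is −0.25 − (−0.45) = +0.20 V and the balanced reaction transfers n = 2 electrons.
For the overall reaction Ni2+(aq) + Fe(s) → Ni(s) + Fe2+(aq), Q = [Fe2+(aq)] / [Ni2+(aq)] = 11.5, giving log Q = 1.060.
E = E° − (0.0592/n)·log Q = +0.20 − (0.0592/2)(1.060) = +0.17 V.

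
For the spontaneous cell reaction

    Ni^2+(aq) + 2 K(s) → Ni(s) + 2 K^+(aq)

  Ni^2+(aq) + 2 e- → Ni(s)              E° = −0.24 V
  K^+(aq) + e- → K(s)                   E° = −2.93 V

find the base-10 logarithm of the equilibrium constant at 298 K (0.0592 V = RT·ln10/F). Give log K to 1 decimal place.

The Ni²⁺/Ni couple is reduced (cathode); E°cell = −0.24 − (−2.93) = +2.69 V with n = 2.
At equilibrium E = 0, so log K = nE°cell / 0.0592 = (2)(+2.69) / 0.0592 = 90.9.

log K = 90.9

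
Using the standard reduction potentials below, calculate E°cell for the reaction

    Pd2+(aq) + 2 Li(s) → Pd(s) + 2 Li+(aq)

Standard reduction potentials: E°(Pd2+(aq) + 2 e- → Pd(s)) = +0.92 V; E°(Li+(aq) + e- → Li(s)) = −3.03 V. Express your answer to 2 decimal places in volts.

+3.95 V

Pd2+(aq) gains electrons, so the Pd²⁺/Pd couple is the cathode; the Li⁺/Li couple is the anode.
E°cell = E°(cathode) − E°(anode) = +0.92 − (−3.03) = +3.95 V.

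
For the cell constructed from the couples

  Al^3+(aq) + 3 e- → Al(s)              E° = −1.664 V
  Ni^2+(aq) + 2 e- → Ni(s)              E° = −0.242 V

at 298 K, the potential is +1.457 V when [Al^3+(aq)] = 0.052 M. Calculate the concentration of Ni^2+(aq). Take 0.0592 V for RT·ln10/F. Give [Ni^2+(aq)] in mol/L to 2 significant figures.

2.1 M

The Ni²⁺/Ni couple has the larger reduction potential, so it is the cathode: E°cell = −0.242 − (−1.664) = +1.422 V and n = 6.
Since E = E° − (0.0592/n)·log Q, log Q = n(E° − E)/0.0592 = −3.547.
Balancing electrons gives 3 Ni^2+(aq) + 2 Al(s) → 3 Ni(s) + 2 Al^3+(aq); thus Q = [Al^3+(aq)]^2 / [Ni^2+(aq)]^3.
Isolating [Ni^2+(aq)] in Q = 10^{−3.547} yields log [Ni^2+(aq)] = 0.326, i.e. 2.1 M.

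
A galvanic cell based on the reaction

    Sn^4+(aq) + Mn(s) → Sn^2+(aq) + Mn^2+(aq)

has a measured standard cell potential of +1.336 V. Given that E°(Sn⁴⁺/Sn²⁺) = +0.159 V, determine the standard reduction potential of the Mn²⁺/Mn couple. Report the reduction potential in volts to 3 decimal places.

In the reaction as written the Sn⁴⁺/Sn²⁺ couple is reduced (cathode) and Mn²⁺/Mn is oxidized (anode), so E°cell = E°(Sn⁴⁺/Sn²⁺) − E°(Mn²⁺/Mn).
E°(Mn²⁺/Mn) = E°(cathode) − E°cell = +0.159 − (+1.336) = −1.177 V.

−1.177 V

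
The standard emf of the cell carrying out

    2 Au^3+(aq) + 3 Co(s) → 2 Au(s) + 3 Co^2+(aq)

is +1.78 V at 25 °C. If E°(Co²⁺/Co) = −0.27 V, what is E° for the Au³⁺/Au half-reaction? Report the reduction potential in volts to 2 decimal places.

In the reaction as written the Au³⁺/Au couple is reduced (cathode) and Co²⁺/Co is oxidized (anode), so E°cell = E°(Au³⁺/Au) − E°(Co²⁺/Co).
E°(Au³⁺/Au) = E°cell + E°(anode) = +1.78 + (−0.27) = +1.51 V.

+1.51 V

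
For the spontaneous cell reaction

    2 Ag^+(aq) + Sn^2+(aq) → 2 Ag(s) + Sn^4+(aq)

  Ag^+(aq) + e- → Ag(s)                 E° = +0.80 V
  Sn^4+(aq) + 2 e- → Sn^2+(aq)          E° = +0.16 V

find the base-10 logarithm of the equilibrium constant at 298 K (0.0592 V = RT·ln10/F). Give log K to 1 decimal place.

log K = 21.6

The Ag⁺/Ag couple is reduced (cathode); E°cell = +0.80 − (+0.16) = +0.64 V with n = 2.
At equilibrium E = 0, so log K = nE°cell / 0.0592 = (2)(+0.64) / 0.0592 = 21.6.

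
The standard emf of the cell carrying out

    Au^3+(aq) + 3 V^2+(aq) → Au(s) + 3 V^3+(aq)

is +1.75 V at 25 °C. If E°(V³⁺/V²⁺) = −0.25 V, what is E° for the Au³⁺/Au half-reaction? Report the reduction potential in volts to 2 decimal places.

In the reaction as written the Au³⁺/Au couple is reduced (cathode) and V³⁺/V²⁺ is oxidized (anode), so E°cell = E°(Au³⁺/Au) − E°(V³⁺/V²⁺).
E°(Au³⁺/Au) = E°cell + E°(anode) = +1.75 + (−0.25) = +1.50 V.

+1.50 V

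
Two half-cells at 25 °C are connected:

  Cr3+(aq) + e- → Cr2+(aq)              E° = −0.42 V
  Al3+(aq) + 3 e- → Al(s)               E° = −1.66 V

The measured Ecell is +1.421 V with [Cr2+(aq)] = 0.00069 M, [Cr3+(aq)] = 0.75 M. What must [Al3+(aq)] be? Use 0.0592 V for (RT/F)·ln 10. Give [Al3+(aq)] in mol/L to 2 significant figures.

0.86 M

With Cr³⁺/Cr²⁺ at the cathode and Al³⁺/Al at the anode, E°cell = −0.42 − (−1.66) = +1.24 V (n = 3).
Since E = E° − (0.0592/n)·log Q, log Q = n(E° − E)/0.0592 = −9.172.
Balancing electrons gives 3 Cr3+(aq) + Al(s) → 3 Cr2+(aq) + Al3+(aq); thus Q = ([Cr2+(aq)]^3·[Al3+(aq)]) / [Cr3+(aq)]^3.
Solving for the unknown gives log [Al3+(aq)] = −0.063, so [Al3+(aq)] ≈ 0.86 M.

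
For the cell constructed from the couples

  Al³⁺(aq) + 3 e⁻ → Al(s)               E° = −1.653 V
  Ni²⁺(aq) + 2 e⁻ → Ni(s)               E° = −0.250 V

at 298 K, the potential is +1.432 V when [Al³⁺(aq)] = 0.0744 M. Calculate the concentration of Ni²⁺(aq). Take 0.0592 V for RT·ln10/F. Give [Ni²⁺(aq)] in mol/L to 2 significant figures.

The Ni²⁺/Ni couple has the larger reduction potential, so it is the cathode: E°cell = −0.250 − (−1.653) = +1.403 V and n = 6.
Rearranging E = E° − (0.0592/n)·log Q gives log Q = 6(+1.403 − (+1.432))/0.0592 = −2.939.
The balanced reaction is 3 Ni²⁺(aq) + 2 Al(s) → 3 Ni(s) + 2 Al³⁺(aq), so Q = [Al³⁺(aq)]^2 / [Ni²⁺(aq)]^3.
Solving for the unknown gives log [Ni²⁺(aq)] = 0.227, so [Ni²⁺(aq)] ≈ 1.7 M.

1.7 M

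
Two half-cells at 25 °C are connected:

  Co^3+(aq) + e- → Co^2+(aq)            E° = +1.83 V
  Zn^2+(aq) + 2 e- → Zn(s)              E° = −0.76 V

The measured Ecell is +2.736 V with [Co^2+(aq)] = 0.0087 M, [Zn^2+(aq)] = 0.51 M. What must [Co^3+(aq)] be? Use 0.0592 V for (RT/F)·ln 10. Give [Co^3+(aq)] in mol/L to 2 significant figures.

1.8 M

The Co³⁺/Co²⁺ couple has the larger reduction potential, so it is the cathode: E°cell = +1.83 − (−0.76) = +2.59 V and n = 2.
From the Nernst equation, log Q = n(E° − E)/0.0592 = 2·(+2.59 − (+2.736))/0.0592 = −4.932.
Balancing electrons gives 2 Co^3+(aq) + Zn(s) → 2 Co^2+(aq) + Zn^2+(aq); thus Q = ([Co^2+(aq)]^2·[Zn^2+(aq)]) / [Co^3+(aq)]^2.
Solving for the unknown gives log [Co^3+(aq)] = 0.259, so [Co^3+(aq)] ≈ 1.8 M.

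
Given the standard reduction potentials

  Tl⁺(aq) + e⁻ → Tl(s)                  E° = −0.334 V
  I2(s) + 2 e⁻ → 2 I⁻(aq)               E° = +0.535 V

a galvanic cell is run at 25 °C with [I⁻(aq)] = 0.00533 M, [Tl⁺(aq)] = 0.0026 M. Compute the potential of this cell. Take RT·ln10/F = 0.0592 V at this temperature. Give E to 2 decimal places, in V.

+1.16 V

I₂/I⁻ is reduced (cathode, E° = +0.535 V) and Tl⁺/Tl is oxidized (anode).
E°cell = +0.535 − (−0.334) = +0.869 V, with n = 2 electrons transferred.
For the overall reaction I2(s) + 2 Tl(s) → 2 I⁻(aq) + 2 Tl⁺(aq), Q = [I⁻(aq)]^2·[Tl⁺(aq)]^2 = 1.92×10^−10, giving log Q = −9.717.
Applying E = E° − (RT ln10/nF)·log Q gives +0.869 − (0.0592/2)(−9.717) = +1.16 V.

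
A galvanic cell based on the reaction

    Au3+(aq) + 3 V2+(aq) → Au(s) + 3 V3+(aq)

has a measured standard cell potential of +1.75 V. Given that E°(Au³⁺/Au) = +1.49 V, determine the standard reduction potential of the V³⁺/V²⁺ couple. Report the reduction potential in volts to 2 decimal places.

−0.26 V

In the reaction as written the Au³⁺/Au couple is reduced (cathode) and V³⁺/V²⁺ is oxidized (anode), so E°cell = E°(Au³⁺/Au) − E°(V³⁺/V²⁺).
E°(V³⁺/V²⁺) = E°(cathode) − E°cell = +1.49 − (+1.75) = −0.26 V.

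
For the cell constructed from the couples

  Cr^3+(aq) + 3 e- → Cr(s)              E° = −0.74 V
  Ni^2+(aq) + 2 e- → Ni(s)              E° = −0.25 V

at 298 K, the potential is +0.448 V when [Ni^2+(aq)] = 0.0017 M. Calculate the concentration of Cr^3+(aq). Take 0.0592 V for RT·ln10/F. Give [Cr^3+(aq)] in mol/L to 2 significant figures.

Ni²⁺/Ni is the cathode (higher E°); E°cell = −0.25 − (−0.74) = +0.49 V with n = 6.
Rearranging E = E° − (0.0592/n)·log Q gives log Q = 6(+0.49 − (+0.448))/0.0592 = 4.257.
Balancing electrons gives 3 Ni^2+(aq) + 2 Cr(s) → 3 Ni(s) + 2 Cr^3+(aq); thus Q = [Cr^3+(aq)]^2 / [Ni^2+(aq)]^3.
Isolating [Cr^3+(aq)] in Q = 10^{4.257} yields log [Cr^3+(aq)] = −2.026, i.e. 0.0094 M.

0.0094 M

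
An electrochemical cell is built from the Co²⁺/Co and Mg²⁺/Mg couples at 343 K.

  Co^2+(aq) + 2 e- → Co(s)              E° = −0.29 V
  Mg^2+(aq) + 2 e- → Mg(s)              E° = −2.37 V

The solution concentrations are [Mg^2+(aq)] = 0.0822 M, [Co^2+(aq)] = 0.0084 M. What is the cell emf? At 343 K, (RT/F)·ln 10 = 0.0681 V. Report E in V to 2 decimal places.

+2.05 V

The Co²⁺/Co couple has the more positive E°, so it is the cathode; Mg²⁺/Mg is the anode.
The standard potential is −0.29 − (−2.37) = +2.08 V and the balanced reaction transfers n = 2 electrons.
For the overall reaction Co^2+(aq) + Mg(s) → Co(s) + Mg^2+(aq), Q = [Mg^2+(aq)] / [Co^2+(aq)] = 9.79, giving log Q = 0.991.
By the Nernst equation, E = +2.08 − (0.0681/2)·(0.991) = +2.05 V.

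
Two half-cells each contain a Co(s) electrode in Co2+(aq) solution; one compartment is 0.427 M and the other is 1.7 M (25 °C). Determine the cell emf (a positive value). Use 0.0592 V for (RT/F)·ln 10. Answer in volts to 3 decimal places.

For a concentration cell E°cell = 0, since both electrodes use the same couple.
The compartment with the higher Co2+(aq) concentration (1.7 M) acts as the cathode; ions are reduced there and produced at the dilute (0.427 M) anode.
With n = 2, Ecell = −(0.0592/2)·log([dilute]/[conc]) = −(0.0592/2)·log(0.427/1.7) = +0.018 V.

0.018 V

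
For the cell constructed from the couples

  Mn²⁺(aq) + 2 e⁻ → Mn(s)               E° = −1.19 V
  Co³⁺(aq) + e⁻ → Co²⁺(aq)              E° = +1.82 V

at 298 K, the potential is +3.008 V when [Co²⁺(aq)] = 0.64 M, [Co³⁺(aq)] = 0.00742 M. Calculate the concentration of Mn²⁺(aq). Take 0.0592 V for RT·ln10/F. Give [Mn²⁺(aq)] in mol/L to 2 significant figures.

Co³⁺/Co²⁺ is the cathode (higher E°); E°cell = +1.82 − (−1.19) = +3.01 V with n = 2.
Rearranging E = E° − (0.0592/n)·log Q gives log Q = 2(+3.01 − (+3.008))/0.0592 = 0.068.
For 2 Co³⁺(aq) + Mn(s) → 2 Co²⁺(aq) + Mn²⁺(aq), the reaction quotient is Q = ([Co²⁺(aq)]^2·[Mn²⁺(aq)]) / [Co³⁺(aq)]^2.
Isolating [Mn²⁺(aq)] in Q = 10^{0.068} yields log [Mn²⁺(aq)] = −3.804, i.e. 0.00016 M.

0.00016 M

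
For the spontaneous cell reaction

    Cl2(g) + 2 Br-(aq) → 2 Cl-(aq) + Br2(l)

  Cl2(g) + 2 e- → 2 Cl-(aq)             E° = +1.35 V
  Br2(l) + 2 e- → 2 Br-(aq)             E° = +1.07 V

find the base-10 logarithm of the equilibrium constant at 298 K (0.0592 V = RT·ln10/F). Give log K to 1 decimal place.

The Cl₂/Cl⁻ couple is reduced (cathode); E°cell = +1.35 − (+1.07) = +0.28 V with n = 2.
At equilibrium E = 0, so log K = nE°cell / 0.0592 = (2)(+0.28) / 0.0592 = 9.5.

log K = 9.5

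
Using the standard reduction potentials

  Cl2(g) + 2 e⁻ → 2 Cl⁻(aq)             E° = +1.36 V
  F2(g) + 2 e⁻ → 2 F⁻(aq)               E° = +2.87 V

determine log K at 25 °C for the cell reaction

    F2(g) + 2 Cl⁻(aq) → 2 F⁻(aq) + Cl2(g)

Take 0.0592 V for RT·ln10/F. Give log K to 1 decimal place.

The F₂/F⁻ couple is reduced (cathode); E°cell = +2.87 − (+1.36) = +1.51 V with n = 2.
At equilibrium E = 0, so log K = nE°cell / 0.0592 = (2)(+1.51) / 0.0592 = 51.0.

log K = 51.0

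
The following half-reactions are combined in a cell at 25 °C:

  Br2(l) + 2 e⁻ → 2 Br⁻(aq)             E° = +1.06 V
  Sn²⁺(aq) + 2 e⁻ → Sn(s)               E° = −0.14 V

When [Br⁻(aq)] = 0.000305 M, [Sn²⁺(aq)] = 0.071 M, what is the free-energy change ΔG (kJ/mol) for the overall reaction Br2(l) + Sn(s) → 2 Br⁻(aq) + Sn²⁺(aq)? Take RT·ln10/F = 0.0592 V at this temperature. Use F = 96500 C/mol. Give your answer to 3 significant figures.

−278 kJ/mol

E°cell = +1.06 − (−0.14) = +1.20 V; the balanced reaction transfers n = 2 electrons.
Here Q = [Br⁻(aq)]^2·[Sn²⁺(aq)] = 6.6×10^−9 (log Q = −8.180), giving E = +1.20 − (0.0592/2)·(−8.180) = +1.4421 V.
Finally ΔG = −nFE = −(2)(96500 C/mol)(+1.4421 V) = −278 kJ/mol.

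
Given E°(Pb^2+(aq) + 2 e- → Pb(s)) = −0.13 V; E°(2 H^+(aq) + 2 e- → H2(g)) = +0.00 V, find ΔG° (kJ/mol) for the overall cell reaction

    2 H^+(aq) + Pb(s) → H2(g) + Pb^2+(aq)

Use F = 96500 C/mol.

In the reaction as written H^+(aq) is reduced, so the 2H⁺/H₂ couple is the cathode and Pb²⁺/Pb is the anode.
E°cell = +0.00 − (−0.13) = +0.13 V; balancing electrons gives n = 2.
ΔG° = −nFE°cell = −(2)(96500)(+0.13) J/mol = −25.1 kJ/mol.

−25.1 kJ/mol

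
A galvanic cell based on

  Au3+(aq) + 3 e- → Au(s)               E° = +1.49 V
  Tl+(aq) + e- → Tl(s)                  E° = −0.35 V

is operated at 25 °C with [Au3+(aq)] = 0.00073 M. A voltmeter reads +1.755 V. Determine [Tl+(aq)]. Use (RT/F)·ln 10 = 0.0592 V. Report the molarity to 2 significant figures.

Au³⁺/Au is the cathode (higher E°); E°cell = +1.49 − (−0.35) = +1.84 V with n = 3.
Rearranging E = E° − (0.0592/n)·log Q gives log Q = 3(+1.84 − (+1.755))/0.0592 = 4.307.
For Au3+(aq) + 3 Tl(s) → Au(s) + 3 Tl+(aq), the reaction quotient is Q = [Tl+(aq)]^3 / [Au3+(aq)].
Substituting the known concentrations and solving, log [Tl+(aq)] = 0.390 and [Tl+(aq)] = 2.5 M.

2.5 M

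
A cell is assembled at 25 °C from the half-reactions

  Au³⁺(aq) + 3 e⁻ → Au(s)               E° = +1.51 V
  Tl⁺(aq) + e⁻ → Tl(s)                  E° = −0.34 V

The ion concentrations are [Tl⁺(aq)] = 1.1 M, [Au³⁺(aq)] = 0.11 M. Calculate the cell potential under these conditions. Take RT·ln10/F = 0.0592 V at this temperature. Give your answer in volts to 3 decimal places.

Au³⁺/Au is reduced (cathode, E° = +1.51 V) and Tl⁺/Tl is oxidized (anode).
The standard potential is +1.51 − (−0.34) = +1.85 V and the balanced reaction transfers n = 3 electrons.
The balanced reaction is Au³⁺(aq) + 3 Tl(s) → Au(s) + 3 Tl⁺(aq), so Q = [Tl⁺(aq)]^3 / [Au³⁺(aq)] = 12.1 and log Q = 1.083.
Applying E = E° − (RT ln10/nF)·log Q gives +1.85 − (0.0592/3)(1.083) = +1.829 V.

+1.829 V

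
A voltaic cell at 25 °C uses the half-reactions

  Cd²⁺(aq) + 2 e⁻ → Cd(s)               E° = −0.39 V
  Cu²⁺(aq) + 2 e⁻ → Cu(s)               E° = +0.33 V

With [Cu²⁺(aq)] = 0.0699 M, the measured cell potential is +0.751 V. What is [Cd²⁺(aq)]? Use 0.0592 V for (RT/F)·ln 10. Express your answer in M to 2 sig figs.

With Cu²⁺/Cu at the cathode and Cd²⁺/Cd at the anode, E°cell = +0.33 − (−0.39) = +0.72 V (n = 2).
Rearranging E = E° − (0.0592/n)·log Q gives log Q = 2(+0.72 − (+0.751))/0.0592 = −1.047.
The balanced reaction is Cu²⁺(aq) + Cd(s) → Cu(s) + Cd²⁺(aq), so Q = [Cd²⁺(aq)] / [Cu²⁺(aq)].
Isolating [Cd²⁺(aq)] in Q = 10^{−1.047} yields log [Cd²⁺(aq)] = −2.203, i.e. 0.0063 M.

0.0063 M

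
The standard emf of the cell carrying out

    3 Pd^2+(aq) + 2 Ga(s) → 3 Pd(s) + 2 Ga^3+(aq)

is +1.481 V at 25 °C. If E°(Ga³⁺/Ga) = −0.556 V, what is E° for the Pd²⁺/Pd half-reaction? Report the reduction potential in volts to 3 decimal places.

In the reaction as written the Pd²⁺/Pd couple is reduced (cathode) and Ga³⁺/Ga is oxidized (anode), so E°cell = E°(Pd²⁺/Pd) − E°(Ga³⁺/Ga).
E°(Pd²⁺/Pd) = E°cell + E°(anode) = +1.481 + (−0.556) = +0.925 V.

+0.925 V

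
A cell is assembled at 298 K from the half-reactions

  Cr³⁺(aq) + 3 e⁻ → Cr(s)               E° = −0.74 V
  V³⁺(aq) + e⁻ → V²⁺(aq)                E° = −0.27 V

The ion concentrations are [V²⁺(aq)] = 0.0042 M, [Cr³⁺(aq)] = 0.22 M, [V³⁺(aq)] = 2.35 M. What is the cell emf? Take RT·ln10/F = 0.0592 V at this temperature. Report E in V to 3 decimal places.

Since E°(V³⁺/V²⁺) > E°(Cr³⁺/Cr), V³⁺/V²⁺ serves as the cathode.
E°cell = E°cat − E°an = −0.27 − (−0.74) = +0.47 V; n = 3.
For the overall reaction 3 V³⁺(aq) + Cr(s) → 3 V²⁺(aq) + Cr³⁺(aq), Q = ([V²⁺(aq)]^3·[Cr³⁺(aq)]) / [V³⁺(aq)]^3 = 1.26×10^−9, giving log Q = −8.901.
E = E° − (0.0592/n)·log Q = +0.47 − (0.0592/3)(−8.901) = +0.646 V.

+0.646 V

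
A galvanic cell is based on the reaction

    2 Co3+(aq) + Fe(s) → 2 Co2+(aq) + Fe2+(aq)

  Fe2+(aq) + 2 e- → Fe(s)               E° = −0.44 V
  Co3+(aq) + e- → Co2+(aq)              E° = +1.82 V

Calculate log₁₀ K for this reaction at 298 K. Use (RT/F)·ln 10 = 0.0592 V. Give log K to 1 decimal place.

The Co³⁺/Co²⁺ couple is reduced (cathode); E°cell = +1.82 − (−0.44) = +2.26 V with n = 2.
At equilibrium E = 0, so log K = nE°cell / 0.0592 = (2)(+2.26) / 0.0592 = 76.4.

log K = 76.4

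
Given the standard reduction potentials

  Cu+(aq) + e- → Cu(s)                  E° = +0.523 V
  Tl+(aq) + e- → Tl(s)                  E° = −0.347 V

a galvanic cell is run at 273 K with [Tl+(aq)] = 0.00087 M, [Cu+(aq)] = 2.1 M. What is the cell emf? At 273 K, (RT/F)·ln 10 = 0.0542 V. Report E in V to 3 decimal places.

+1.053 V

Since E°(Cu⁺/Cu) > E°(Tl⁺/Tl), Cu⁺/Cu serves as the cathode.
E°cell = +0.523 − (−0.347) = +0.870 V, with n = 1 electron transferred.
Balancing gives Cu+(aq) + Tl(s) → Cu(s) + Tl+(aq); hence Q = [Tl+(aq)] / [Cu+(aq)] = 0.000414 (log Q = −3.383).
By the Nernst equation, E = +0.870 − (0.0542/1)·(−3.383) = +1.053 V.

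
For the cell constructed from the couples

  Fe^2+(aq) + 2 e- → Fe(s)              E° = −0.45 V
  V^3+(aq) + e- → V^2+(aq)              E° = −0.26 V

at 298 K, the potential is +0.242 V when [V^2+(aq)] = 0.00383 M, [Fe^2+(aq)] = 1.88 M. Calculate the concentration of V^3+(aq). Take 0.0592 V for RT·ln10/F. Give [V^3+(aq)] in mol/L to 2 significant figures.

The V³⁺/V²⁺ couple has the larger reduction potential, so it is the cathode: E°cell = −0.26 − (−0.45) = +0.19 V and n = 2.
From the Nernst equation, log Q = n(E° − E)/0.0592 = 2·(+0.19 − (+0.242))/0.0592 = −1.757.
The balanced reaction is 2 V^3+(aq) + Fe(s) → 2 V^2+(aq) + Fe^2+(aq), so Q = ([V^2+(aq)]^2·[Fe^2+(aq)]) / [V^3+(aq)]^2.
Substituting the known concentrations and solving, log [V^3+(aq)] = −1.401 and [V^3+(aq)] = 0.040 M.

0.040 M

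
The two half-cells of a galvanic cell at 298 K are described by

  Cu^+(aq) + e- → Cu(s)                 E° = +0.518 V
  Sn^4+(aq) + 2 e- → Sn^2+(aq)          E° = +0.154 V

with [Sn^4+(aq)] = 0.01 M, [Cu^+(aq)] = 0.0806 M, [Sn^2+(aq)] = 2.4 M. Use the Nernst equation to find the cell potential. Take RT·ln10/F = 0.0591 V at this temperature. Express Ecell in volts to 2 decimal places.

The Cu⁺/Cu couple has the more positive E°, so it is the cathode; Sn⁴⁺/Sn²⁺ is the anode.
E°cell = +0.518 − (+0.154) = +0.364 V, with n = 2 electrons transferred.
The balanced reaction is 2 Cu^+(aq) + Sn^2+(aq) → 2 Cu(s) + Sn^4+(aq), so Q = [Sn^4+(aq)] / ([Cu^+(aq)]^2·[Sn^2+(aq)]) = 0.641 and log Q = −0.193.
E = E° − (0.0591/n)·log Q = +0.364 − (0.0591/2)(−0.193) = +0.37 V.

+0.37 V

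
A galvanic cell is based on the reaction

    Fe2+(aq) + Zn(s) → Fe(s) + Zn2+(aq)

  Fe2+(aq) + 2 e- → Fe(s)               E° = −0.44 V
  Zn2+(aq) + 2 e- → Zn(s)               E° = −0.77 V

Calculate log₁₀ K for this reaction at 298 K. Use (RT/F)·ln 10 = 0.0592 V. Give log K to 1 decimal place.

The Fe²⁺/Fe couple is reduced (cathode); E°cell = −0.44 − (−0.77) = +0.33 V with n = 2.
At equilibrium E = 0, so log K = nE°cell / 0.0592 = (2)(+0.33) / 0.0592 = 11.1.

log K = 11.1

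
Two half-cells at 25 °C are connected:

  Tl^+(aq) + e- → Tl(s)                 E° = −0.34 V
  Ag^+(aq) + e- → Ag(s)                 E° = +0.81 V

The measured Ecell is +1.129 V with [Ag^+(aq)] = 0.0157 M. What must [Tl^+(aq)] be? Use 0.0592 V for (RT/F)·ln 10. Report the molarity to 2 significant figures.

0.036 M

Ag⁺/Ag is the cathode (higher E°); E°cell = +0.81 − (−0.34) = +1.15 V with n = 1.
Since E = E° − (0.0592/n)·log Q, log Q = n(E° − E)/0.0592 = 0.355.
Balancing electrons gives Ag^+(aq) + Tl(s) → Ag(s) + Tl^+(aq); thus Q = [Tl^+(aq)] / [Ag^+(aq)].
Isolating [Tl^+(aq)] in Q = 10^{0.355} yields log [Tl^+(aq)] = −1.449, i.e. 0.036 M.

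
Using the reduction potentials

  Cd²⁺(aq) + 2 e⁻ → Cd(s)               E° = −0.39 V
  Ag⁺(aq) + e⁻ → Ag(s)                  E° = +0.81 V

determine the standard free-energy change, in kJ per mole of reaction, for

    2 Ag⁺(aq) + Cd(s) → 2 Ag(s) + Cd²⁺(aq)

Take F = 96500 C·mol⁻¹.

−232 kJ/mol

In the reaction as written Ag⁺(aq) is reduced, so the Ag⁺/Ag couple is the cathode and Cd²⁺/Cd is the anode.
E°cell = +0.81 − (−0.39) = +1.20 V; balancing electrons gives n = 2.
ΔG° = −nFE°cell = −(2)(96500)(+1.20) J/mol = −232 kJ/mol.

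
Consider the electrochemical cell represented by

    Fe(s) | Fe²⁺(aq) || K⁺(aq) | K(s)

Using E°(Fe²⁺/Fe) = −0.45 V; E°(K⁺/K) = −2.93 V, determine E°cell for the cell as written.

−2.48 V

By convention the left-hand electrode in cell notation is the anode (oxidation) and the right-hand electrode is the cathode (reduction).
E°cell = E°(right) − E°(left) = −2.93 − (−0.45) = −2.48 V.
The negative sign shows that, as written, the cell would require an external voltage to drive the reaction.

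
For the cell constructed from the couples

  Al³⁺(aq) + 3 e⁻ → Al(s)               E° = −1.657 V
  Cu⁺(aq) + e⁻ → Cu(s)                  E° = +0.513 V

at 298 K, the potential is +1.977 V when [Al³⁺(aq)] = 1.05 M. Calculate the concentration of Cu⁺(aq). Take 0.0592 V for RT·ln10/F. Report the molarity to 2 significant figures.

0.00056 M

Cu⁺/Cu is the cathode (higher E°); E°cell = +0.513 − (−1.657) = +2.170 V with n = 3.
Since E = E° − (0.0592/n)·log Q, log Q = n(E° − E)/0.0592 = 9.780.
For 3 Cu⁺(aq) + Al(s) → 3 Cu(s) + Al³⁺(aq), the reaction quotient is Q = [Al³⁺(aq)] / [Cu⁺(aq)]^3.
Isolating [Cu⁺(aq)] in Q = 10^{9.780} yields log [Cu⁺(aq)] = −3.253, i.e. 0.00056 M.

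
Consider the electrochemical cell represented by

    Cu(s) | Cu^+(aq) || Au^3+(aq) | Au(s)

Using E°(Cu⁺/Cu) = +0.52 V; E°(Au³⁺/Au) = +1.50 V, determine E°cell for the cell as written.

By convention the left-hand electrode in cell notation is the anode (oxidation) and the right-hand electrode is the cathode (reduction).
E°cell = E°(right) − E°(left) = +1.50 − (+0.52) = +0.98 V.

+0.98 V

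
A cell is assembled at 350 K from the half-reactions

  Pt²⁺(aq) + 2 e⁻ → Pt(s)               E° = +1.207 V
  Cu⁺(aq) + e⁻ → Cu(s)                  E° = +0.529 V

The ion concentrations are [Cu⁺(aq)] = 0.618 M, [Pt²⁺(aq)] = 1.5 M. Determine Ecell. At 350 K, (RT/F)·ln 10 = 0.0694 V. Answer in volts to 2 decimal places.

Pt²⁺/Pt is reduced (cathode, E° = +1.207 V) and Cu⁺/Cu is oxidized (anode).
E°cell = +1.207 − (+0.529) = +0.678 V, with n = 2 electrons transferred.
Balancing gives Pt²⁺(aq) + 2 Cu(s) → Pt(s) + 2 Cu⁺(aq); hence Q = [Cu⁺(aq)]^2 / [Pt²⁺(aq)] = 0.255 (log Q = −0.594).
E = E° − (0.0694/n)·log Q = +0.678 − (0.0694/2)(−0.594) = +0.70 V.

+0.70 V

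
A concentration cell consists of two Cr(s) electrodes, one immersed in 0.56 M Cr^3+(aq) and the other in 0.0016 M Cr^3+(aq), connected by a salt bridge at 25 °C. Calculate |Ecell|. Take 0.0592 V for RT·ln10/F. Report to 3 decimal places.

For a concentration cell E°cell = 0, since both electrodes use the same couple.
The compartment with the higher Cr^3+(aq) concentration (0.56 M) acts as the cathode; ions are reduced there and produced at the dilute (0.0016 M) anode.
With n = 3, Ecell = −(0.0592/3)·log([dilute]/[conc]) = −(0.0592/3)·log(0.0016/0.56) = +0.050 V.

0.050 V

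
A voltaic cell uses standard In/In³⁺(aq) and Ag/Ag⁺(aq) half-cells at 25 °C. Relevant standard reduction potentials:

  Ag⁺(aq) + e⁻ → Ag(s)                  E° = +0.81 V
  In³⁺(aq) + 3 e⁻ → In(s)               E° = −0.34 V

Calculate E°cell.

Of the two couples in this cell, the one with the more positive reduction potential is reduced at the cathode: here that is Ag⁺/Ag (+0.81 V); In³⁺/In (−0.34 V) is the anode.
E°cell = E°(cathode) − E°(anode) = +0.81 − (−0.34) = +1.15 V.

+1.15 V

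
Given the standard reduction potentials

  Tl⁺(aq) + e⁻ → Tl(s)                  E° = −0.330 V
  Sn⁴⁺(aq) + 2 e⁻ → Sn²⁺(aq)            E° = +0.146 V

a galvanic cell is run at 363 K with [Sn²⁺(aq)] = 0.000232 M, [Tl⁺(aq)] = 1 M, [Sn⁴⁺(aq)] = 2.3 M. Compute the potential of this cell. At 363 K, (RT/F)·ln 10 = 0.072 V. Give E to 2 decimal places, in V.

The Sn⁴⁺/Sn²⁺ couple has the more positive E°, so it is the cathode; Tl⁺/Tl is the anode.
E°cell = E°cat − E°an = +0.146 − (−0.330) = +0.476 V; n = 2.
The balanced reaction is Sn⁴⁺(aq) + 2 Tl(s) → Sn²⁺(aq) + 2 Tl⁺(aq), so Q = ([Sn²⁺(aq)]·[Tl⁺(aq)]^2) / [Sn⁴⁺(aq)] = 0.000101 and log Q = −3.996.
Applying E = E° − (RT ln10/nF)·log Q gives +0.476 − (0.072/2)(−3.996) = +0.62 V.

+0.62 V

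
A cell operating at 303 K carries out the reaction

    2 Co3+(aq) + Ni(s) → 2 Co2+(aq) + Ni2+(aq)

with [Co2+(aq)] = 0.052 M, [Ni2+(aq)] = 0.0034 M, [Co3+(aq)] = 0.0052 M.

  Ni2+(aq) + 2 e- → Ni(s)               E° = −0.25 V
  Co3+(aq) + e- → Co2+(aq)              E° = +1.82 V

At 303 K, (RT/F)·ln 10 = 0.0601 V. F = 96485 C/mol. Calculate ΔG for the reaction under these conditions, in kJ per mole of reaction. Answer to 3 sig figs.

With Co³⁺/Co²⁺ reduced at the cathode, E°cell = +1.82 − (−0.25) = +2.07 V and n = 2.
Q = ([Co2+(aq)]^2·[Ni2+(aq)]) / [Co3+(aq)]^2 = 0.34, so log Q = −0.469 and E = +2.07 − (0.0601/2)(−0.469) = +2.0841 V.
Then ΔG = −nFE = −2 × 96485 × +2.0841 J/mol = −402 kJ/mol.

−402 kJ/mol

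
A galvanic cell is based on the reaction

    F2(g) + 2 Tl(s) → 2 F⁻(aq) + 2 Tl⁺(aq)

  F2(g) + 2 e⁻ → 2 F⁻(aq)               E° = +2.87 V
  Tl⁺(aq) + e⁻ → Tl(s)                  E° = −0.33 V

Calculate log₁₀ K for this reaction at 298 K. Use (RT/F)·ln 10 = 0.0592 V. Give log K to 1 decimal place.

The F₂/F⁻ couple is reduced (cathode); E°cell = +2.87 − (−0.33) = +3.20 V with n = 2.
At equilibrium E = 0, so log K = nE°cell / 0.0592 = (2)(+3.20) / 0.0592 = 108.1.

log K = 108.1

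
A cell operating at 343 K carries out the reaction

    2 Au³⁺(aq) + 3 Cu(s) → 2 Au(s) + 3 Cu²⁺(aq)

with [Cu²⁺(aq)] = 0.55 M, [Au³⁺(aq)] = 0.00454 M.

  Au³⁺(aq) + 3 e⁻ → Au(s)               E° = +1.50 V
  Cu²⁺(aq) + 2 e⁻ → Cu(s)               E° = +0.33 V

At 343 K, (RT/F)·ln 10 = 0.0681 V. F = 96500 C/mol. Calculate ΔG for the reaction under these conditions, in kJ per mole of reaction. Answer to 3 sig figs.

−652 kJ/mol

E°cell = +1.50 − (+0.33) = +1.17 V; the balanced reaction transfers n = 6 electrons.
Q = [Cu²⁺(aq)]^3 / [Au³⁺(aq)]^2 = 8.07×10^3, so log Q = 3.907 and E = +1.17 − (0.0681/6)(3.907) = +1.1257 V.
Then ΔG = −nFE = −6 × 96500 × +1.1257 J/mol = −652 kJ/mol.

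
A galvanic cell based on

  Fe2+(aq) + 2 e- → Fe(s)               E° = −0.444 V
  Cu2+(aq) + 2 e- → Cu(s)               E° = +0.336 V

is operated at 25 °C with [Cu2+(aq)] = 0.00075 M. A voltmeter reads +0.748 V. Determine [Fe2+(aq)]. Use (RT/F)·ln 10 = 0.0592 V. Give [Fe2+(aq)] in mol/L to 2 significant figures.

0.0090 M

With Cu²⁺/Cu at the cathode and Fe²⁺/Fe at the anode, E°cell = +0.336 − (−0.444) = +0.780 V (n = 2).
Since E = E° − (0.0592/n)·log Q, log Q = n(E° − E)/0.0592 = 1.081.
For Cu2+(aq) + Fe(s) → Cu(s) + Fe2+(aq), the reaction quotient is Q = [Fe2+(aq)] / [Cu2+(aq)].
Substituting the known concentrations and solving, log [Fe2+(aq)] = −2.044 and [Fe2+(aq)] = 0.0090 M.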